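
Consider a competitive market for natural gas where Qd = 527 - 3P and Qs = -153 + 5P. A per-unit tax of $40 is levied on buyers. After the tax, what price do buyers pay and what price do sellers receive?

Pre-tax equilibrium: P* = 85, Q* = 272.
Tax on buyers shifts demand to Qd = 527 − 3(P + 40) = 407 - 3P.
407 - 3P = -153 + 5P gives seller price Ps = 70; buyers pay Pb = 70 + 40 = 110.
New quantity: Q = 527 − 3(110) = 197.

Buyers pay $110, sellers receive $70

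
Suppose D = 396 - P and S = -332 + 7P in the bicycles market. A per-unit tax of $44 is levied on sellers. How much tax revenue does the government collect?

Pre-tax equilibrium: P* = 91, Q* = 305.
Tax on sellers shifts supply to S = -332 + 7(P − 44) = -640 + 7P.
396 - P = -640 + 7P gives buyer price Pb = 129.5; sellers receive Ps = 129.5 − 44 = 85.5.
New quantity: Q = 396 − 1(129.5) = 266.5.
Revenue = 44 × 266.5 = 11726.

Tax revenue = 11726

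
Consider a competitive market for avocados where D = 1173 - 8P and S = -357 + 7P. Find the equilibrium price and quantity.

Set D = S: 1173 - 8P = -357 + 7P.
1530 = 15P, so P* = 102.
Q* = 1173 − 8(102) = 357.

P* = 102, Q* = 357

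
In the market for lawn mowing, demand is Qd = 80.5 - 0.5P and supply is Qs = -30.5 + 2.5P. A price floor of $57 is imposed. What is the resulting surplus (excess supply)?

Surplus = 60

Equilibrium price would be P* = 37, so the floor at 57 binds.
At P = 57: Qd = 52, Qs = 112.
Surplus = 112 − 52 = 60.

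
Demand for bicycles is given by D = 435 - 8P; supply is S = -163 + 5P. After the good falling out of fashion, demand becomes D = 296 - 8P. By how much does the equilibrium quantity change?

Original equilibrium: P* = 46, Q* = 67.
New equilibrium: 296 - 8P = -163 + 5P, so 459 = 13P and P' = 459/13; Q' = 296 − 8(459/13) = 176/13.
Change in quantity: 176/13 − 67 = -695/13.

ΔQ = -695/13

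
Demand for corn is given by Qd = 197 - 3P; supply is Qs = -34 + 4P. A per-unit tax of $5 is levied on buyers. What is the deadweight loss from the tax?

Deadweight loss = 150/7

Pre-tax equilibrium: P* = 33, Q* = 98.
Tax on buyers shifts demand to Qd = 197 − 3(P + 5) = 182 - 3P.
182 - 3P = -34 + 4P gives seller price Ps = 216/7; buyers pay Pb = 216/7 + 5 = 251/7.
New quantity: Q = 197 − 3(251/7) = 626/7.
DWL = ½ × 5 × (98 − 626/7) = 150/7.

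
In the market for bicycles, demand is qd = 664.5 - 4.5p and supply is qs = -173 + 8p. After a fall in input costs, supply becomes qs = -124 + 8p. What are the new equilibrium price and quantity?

p' = 63.08, q' = 380.64

Original equilibrium: p* = 67, q* = 363.
New equilibrium: 664.5 - 4.5p = -124 + 8p, so 788.5 = 12.5p and p' = 63.08; q' = 664.5 − 4.5(63.08) = 380.64.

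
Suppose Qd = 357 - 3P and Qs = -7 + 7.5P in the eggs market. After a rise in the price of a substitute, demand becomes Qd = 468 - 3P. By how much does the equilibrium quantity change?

Original equilibrium: P* = 104/3, Q* = 253.
New equilibrium: 468 - 3P = -7 + 7.5P, so 475 = 10.5P and P' = 950/21; Q' = 468 − 3(950/21) = 2326/7.
Change in quantity: 2326/7 − 253 = 555/7.

ΔQ = 555/7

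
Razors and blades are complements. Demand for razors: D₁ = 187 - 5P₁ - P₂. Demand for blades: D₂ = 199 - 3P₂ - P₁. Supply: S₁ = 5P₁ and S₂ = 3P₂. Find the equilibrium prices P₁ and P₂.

Market 1: 187 - 5P₁ - P₂ = 5P₁ → 10P₁ + P₂ = 187.
Market 2: 6P₂ + P₁ = 199.
Eliminating P₂: 6×(1) − 1×(2) gives 59P₁ = 923, so P₁ = 923/59.
Back-substitute into (2): P₂ = (199 − 1×923/59) / 6 = 1803/59.

P₁ = 923/59, P₂ = 1803/59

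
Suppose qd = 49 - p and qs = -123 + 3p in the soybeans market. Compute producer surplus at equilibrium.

Producer surplus = 6

Equilibrium: 49 - p = -123 + 3p gives p* = 43, q* = 6.
Supply starts at p = 41 (where qs = 0).
PS = ½(43 − 41)(6) = 6.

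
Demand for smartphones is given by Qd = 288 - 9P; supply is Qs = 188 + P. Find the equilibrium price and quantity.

P* = 10, Q* = 198

Set Qd = Qs: 288 - 9P = 188 + P.
100 = 10P, so P* = 10.
Q* = 288 − 9(10) = 198.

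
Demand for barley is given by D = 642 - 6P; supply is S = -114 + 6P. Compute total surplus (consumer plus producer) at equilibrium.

Total surplus = 11616

Equilibrium: 642 - 6P = -114 + 6P gives P* = 63, Q* = 264.
Demand choke price: P = 107; supply starts at P = 19.
CS = ½(107 − 63)(264) = 5808; PS = ½(63 − 19)(264) = 5808.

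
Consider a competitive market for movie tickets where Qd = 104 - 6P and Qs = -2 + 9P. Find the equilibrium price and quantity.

Set Qd = Qs: 104 - 6P = -2 + 9P.
106 = 15P, so P* = 106/15.
Q* = 104 − 6(106/15) = 61.6.

P* = 106/15, Q* = 61.6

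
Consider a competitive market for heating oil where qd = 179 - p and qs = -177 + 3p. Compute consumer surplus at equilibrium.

Equilibrium: 179 - p = -177 + 3p gives p* = 89, q* = 90.
Demand choke price (qd = 0): p = 179.
CS = ½(179 − 89)(90) = 4050.

Consumer surplus = 4050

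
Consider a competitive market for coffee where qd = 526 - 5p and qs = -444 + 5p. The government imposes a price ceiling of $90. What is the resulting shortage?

Equilibrium price would be p* = 97, so the ceiling at 90 binds.
At p = 90: qd = 526 − 5(90) = 76, qs = -444 + 5(90) = 6.
Shortage = 76 − 6 = 70.

Shortage = 70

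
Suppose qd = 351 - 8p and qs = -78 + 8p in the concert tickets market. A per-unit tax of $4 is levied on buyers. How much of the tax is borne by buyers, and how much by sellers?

Buyers bear $2, sellers bear $2

Pre-tax equilibrium: p* = 26.8125, q* = 136.5.
Tax on buyers shifts demand to qd = 351 − 8(p + 4) = 319 - 8p.
319 - 8p = -78 + 8p gives seller price ps = 24.8125; buyers pay pb = 24.8125 + 4 = 28.8125.
New quantity: q = 351 − 8(28.8125) = 120.5.
Buyer burden = 28.8125 − 26.8125 = 2; seller burden = 26.8125 − 24.8125 = 2.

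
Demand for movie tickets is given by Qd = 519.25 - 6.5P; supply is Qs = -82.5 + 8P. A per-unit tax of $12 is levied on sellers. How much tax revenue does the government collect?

Tax revenue = 71850/29

Pre-tax equilibrium: P* = 41.5, Q* = 249.5.
Tax on sellers shifts supply to Qs = -82.5 + 8(P − 12) = -178.5 + 8P.
519.25 - 6.5P = -178.5 + 8P gives buyer price Pb = 2791/58; sellers receive Ps = 2791/58 − 12 = 2095/58.
New quantity: Q = 519.25 − 6.5(2791/58) = 11975/58.
Revenue = 12 × 11975/58 = 71850/29.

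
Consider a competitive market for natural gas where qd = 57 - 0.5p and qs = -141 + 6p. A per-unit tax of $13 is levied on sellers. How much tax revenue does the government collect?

Tax revenue = 465

Pre-tax equilibrium: p* = 396/13, q* = 543/13.
Tax on sellers shifts supply to qs = -141 + 6(p − 13) = -219 + 6p.
57 - 0.5p = -219 + 6p gives buyer price pb = 552/13; sellers receive ps = 552/13 − 13 = 383/13.
New quantity: q = 57 − 0.5(552/13) = 465/13.
Revenue = 13 × 465/13 = 465.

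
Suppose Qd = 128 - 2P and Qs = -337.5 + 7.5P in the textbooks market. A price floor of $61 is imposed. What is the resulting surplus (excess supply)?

Surplus = 114

Equilibrium price would be P* = 49, so the floor at 61 binds.
At P = 61: Qd = 6, Qs = 120.
Surplus = 120 − 6 = 114.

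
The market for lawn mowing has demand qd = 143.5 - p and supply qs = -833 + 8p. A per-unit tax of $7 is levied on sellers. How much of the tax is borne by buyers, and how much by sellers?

Buyers bear 56/9, sellers bear 7/9

Pre-tax equilibrium: p* = 108.5, q* = 35.
Tax on sellers shifts supply to qs = -833 + 8(p − 7) = -889 + 8p.
143.5 - p = -889 + 8p gives buyer price pb = 2065/18; sellers receive ps = 2065/18 − 7 = 1939/18.
New quantity: q = 143.5 − 1(2065/18) = 259/9.
Buyer burden = 2065/18 − 108.5 = 56/9; seller burden = 108.5 − 1939/18 = 7/9.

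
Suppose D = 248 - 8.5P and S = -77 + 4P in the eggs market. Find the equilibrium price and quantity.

P* = 26, Q* = 27

Set D = S: 248 - 8.5P = -77 + 4P.
325 = 12.5P, so P* = 26.
Q* = 248 − 8.5(26) = 27.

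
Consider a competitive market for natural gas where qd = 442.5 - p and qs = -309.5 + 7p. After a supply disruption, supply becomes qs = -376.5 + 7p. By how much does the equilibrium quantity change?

Δq = -8.375

Original equilibrium: p* = 94, q* = 348.5.
New equilibrium: 442.5 - p = -376.5 + 7p, so 819 = 8p and p' = 102.375; q' = 442.5 − 1(102.375) = 340.125.
Change in quantity: 340.125 − 348.5 = -8.375.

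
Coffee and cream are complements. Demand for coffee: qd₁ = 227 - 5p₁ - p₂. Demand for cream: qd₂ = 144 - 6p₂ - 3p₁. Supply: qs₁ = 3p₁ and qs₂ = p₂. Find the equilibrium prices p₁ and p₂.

Market 1: 227 - 5p₁ - p₂ = 3p₁ → 8p₁ + p₂ = 227.
Market 2: 7p₂ + 3p₁ = 144.
Eliminating p₂: 7×(1) − 1×(2) gives 53p₁ = 1445, so p₁ = 1445/53.
Back-substitute into (2): p₂ = (144 − 3×1445/53) / 7 = 471/53.

p₁ = 1445/53, p₂ = 471/53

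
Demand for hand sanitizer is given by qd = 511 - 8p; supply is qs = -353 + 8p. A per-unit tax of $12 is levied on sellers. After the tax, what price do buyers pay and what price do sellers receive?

Pre-tax equilibrium: p* = 54, q* = 79.
Tax on sellers shifts supply to qs = -353 + 8(p − 12) = -449 + 8p.
511 - 8p = -449 + 8p gives buyer price pb = 60; sellers receive ps = 60 − 12 = 48.
New quantity: q = 511 − 8(60) = 31.

Buyers pay $60, sellers receive $48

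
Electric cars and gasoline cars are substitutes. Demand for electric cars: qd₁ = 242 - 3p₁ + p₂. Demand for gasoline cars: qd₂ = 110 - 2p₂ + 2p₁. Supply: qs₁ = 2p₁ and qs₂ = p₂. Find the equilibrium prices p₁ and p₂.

p₁ = 836/13, p₂ = 1034/13

Market 1: 242 - 3p₁ + p₂ = 2p₁ → 5p₁ - p₂ = 242.
Market 2: 3p₂ - 2p₁ = 110.
Eliminating p₂: 3×(1) + 1×(2) gives 13p₁ = 836, so p₁ = 836/13.
Back-substitute into (2): p₂ = (110 + 2×836/13) / 3 = 1034/13.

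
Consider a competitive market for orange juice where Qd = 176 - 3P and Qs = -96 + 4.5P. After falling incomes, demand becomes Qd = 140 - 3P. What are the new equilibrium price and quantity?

P' = 472/15, Q' = 45.6

Original equilibrium: P* = 544/15, Q* = 67.2.
New equilibrium: 140 - 3P = -96 + 4.5P, so 236 = 7.5P and P' = 472/15; Q' = 140 − 3(472/15) = 45.6.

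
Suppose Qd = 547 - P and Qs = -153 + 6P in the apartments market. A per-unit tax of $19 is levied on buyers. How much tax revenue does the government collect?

Pre-tax equilibrium: P* = 100, Q* = 447.
Tax on buyers shifts demand to Qd = 547 − 1(P + 19) = 528 - P.
528 - P = -153 + 6P gives seller price Ps = 681/7; buyers pay Pb = 681/7 + 19 = 814/7.
New quantity: Q = 547 − 1(814/7) = 3015/7.
Revenue = 19 × 3015/7 = 57285/7.

Tax revenue = 57285/7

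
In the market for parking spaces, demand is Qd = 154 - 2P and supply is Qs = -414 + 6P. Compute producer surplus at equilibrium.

Equilibrium: 154 - 2P = -414 + 6P gives P* = 71, Q* = 12.
Supply starts at P = 69 (where Qs = 0).
PS = ½(71 − 69)(12) = 12.

Producer surplus = 12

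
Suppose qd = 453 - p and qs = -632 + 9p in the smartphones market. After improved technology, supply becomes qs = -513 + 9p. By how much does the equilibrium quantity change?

Original equilibrium: p* = 108.5, q* = 344.5.
New equilibrium: 453 - p = -513 + 9p, so 966 = 10p and p' = 96.6; q' = 453 − 1(96.6) = 356.4.
Change in quantity: 356.4 − 344.5 = 11.9.

Δq = 11.9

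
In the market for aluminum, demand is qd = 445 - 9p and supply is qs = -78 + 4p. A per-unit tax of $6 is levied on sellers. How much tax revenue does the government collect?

Tax revenue = 5172/13

Pre-tax equilibrium: p* = 523/13, q* = 1078/13.
Tax on sellers shifts supply to qs = -78 + 4(p − 6) = -102 + 4p.
445 - 9p = -102 + 4p gives buyer price pb = 547/13; sellers receive ps = 547/13 − 6 = 469/13.
New quantity: q = 445 − 9(547/13) = 862/13.
Revenue = 6 × 862/13 = 5172/13.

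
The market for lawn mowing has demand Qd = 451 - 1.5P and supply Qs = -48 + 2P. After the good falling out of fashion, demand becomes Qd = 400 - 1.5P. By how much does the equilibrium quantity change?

Original equilibrium: P* = 998/7, Q* = 1660/7.
New equilibrium: 400 - 1.5P = -48 + 2P, so 448 = 3.5P and P' = 128; Q' = 400 − 1.5(128) = 208.
Change in quantity: 208 − 1660/7 = -204/7.

ΔQ = -204/7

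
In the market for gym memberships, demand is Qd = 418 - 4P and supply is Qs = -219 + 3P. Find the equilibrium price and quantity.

P* = 91, Q* = 54

Set Qd = Qs: 418 - 4P = -219 + 3P.
637 = 7P, so P* = 91.
Q* = 418 − 4(91) = 54.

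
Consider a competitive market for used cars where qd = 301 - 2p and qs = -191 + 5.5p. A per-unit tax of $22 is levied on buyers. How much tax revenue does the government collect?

Pre-tax equilibrium: p* = 65.6, q* = 169.8.
Tax on buyers shifts demand to qd = 301 − 2(p + 22) = 257 - 2p.
257 - 2p = -191 + 5.5p gives seller price ps = 896/15; buyers pay pb = 896/15 + 22 = 1226/15.
New quantity: q = 301 − 2(1226/15) = 2063/15.
Revenue = 22 × 2063/15 = 45386/15.

Tax revenue = 45386/15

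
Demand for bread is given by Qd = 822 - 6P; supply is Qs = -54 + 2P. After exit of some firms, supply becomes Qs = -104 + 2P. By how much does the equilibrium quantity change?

Original equilibrium: P* = 109.5, Q* = 165.
New equilibrium: 822 - 6P = -104 + 2P, so 926 = 8P and P' = 115.75; Q' = 822 − 6(115.75) = 127.5.
Change in quantity: 127.5 − 165 = -37.5.

ΔQ = -37.5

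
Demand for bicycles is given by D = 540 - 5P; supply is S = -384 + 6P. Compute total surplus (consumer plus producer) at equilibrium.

Total surplus = 2640

Equilibrium: 540 - 5P = -384 + 6P gives P* = 84, Q* = 120.
Demand choke price: P = 108; supply starts at P = 64.
CS = ½(108 − 84)(120) = 1440; PS = ½(84 − 64)(120) = 1200.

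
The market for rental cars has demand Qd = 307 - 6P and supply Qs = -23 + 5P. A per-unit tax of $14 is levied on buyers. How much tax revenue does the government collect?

Pre-tax equilibrium: P* = 30, Q* = 127.
Tax on buyers shifts demand to Qd = 307 − 6(P + 14) = 223 - 6P.
223 - 6P = -23 + 5P gives seller price Ps = 246/11; buyers pay Pb = 246/11 + 14 = 400/11.
New quantity: Q = 307 − 6(400/11) = 977/11.
Revenue = 14 × 977/11 = 13678/11.

Tax revenue = 13678/11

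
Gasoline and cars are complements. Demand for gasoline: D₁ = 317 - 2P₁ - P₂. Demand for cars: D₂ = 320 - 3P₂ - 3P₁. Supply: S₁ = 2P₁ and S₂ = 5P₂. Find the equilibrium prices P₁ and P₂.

Market 1: 317 - 2P₁ - P₂ = 2P₁ → 4P₁ + P₂ = 317.
Market 2: 8P₂ + 3P₁ = 320.
Eliminating P₂: 8×(1) − 1×(2) gives 29P₁ = 2216, so P₁ = 2216/29.
Back-substitute into (2): P₂ = (320 − 3×2216/29) / 8 = 329/29.

P₁ = 2216/29, P₂ = 329/29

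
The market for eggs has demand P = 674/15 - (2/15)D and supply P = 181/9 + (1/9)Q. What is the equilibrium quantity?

Set the two price expressions equal: 674/15 - (2/15)Q = 181/9 + (1/9)Q.
1117/45 = (11/45)Q, so Q* = 1117/11.
P* = 674/15 − (2/15)(1117/11) = 1036/33.

Q* = 1117/11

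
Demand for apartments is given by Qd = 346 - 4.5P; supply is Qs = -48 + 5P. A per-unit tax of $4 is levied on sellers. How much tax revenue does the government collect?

Tax revenue = 11392/19

Pre-tax equilibrium: P* = 788/19, Q* = 3028/19.
Tax on sellers shifts supply to Qs = -48 + 5(P − 4) = -68 + 5P.
346 - 4.5P = -68 + 5P gives buyer price Pb = 828/19; sellers receive Ps = 828/19 − 4 = 752/19.
New quantity: Q = 346 − 4.5(828/19) = 2848/19.
Revenue = 4 × 2848/19 = 11392/19.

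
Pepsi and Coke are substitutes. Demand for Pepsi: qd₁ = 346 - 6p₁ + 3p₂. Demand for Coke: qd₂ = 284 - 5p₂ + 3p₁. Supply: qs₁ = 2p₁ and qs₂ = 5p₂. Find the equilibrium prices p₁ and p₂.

p₁ = 4312/71, p₂ = 3310/71

Market 1: 346 - 6p₁ + 3p₂ = 2p₁ → 8p₁ - 3p₂ = 346.
Market 2: 10p₂ - 3p₁ = 284.
Eliminating p₂: 10×(1) + 3×(2) gives 71p₁ = 4312, so p₁ = 4312/71.
Back-substitute into (2): p₂ = (284 + 3×4312/71) / 10 = 3310/71.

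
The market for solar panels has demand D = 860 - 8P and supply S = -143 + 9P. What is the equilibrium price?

P* = 59

Set D = S: 860 - 8P = -143 + 9P.
1003 = 17P, so P* = 59.
Q* = 860 − 8(59) = 388.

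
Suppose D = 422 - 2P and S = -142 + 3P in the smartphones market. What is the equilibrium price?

P* = 112.8

Set D = S: 422 - 2P = -142 + 3P.
564 = 5P, so P* = 112.8.
Q* = 422 − 2(112.8) = 196.4.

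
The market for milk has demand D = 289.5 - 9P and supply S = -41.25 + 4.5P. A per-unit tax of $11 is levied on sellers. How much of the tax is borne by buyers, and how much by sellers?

Pre-tax equilibrium: P* = 24.5, Q* = 69.
Tax on sellers shifts supply to S = -41.25 + 4.5(P − 11) = -90.75 + 4.5P.
289.5 - 9P = -90.75 + 4.5P gives buyer price Pb = 169/6; sellers receive Ps = 169/6 − 11 = 103/6.
New quantity: Q = 289.5 − 9(169/6) = 36.
Buyer burden = 169/6 − 24.5 = 11/3; seller burden = 24.5 − 103/6 = 22/3.

Buyers bear 11/3, sellers bear 22/3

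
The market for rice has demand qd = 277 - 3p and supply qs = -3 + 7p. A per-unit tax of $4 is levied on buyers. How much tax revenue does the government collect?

Pre-tax equilibrium: p* = 28, q* = 193.
Tax on buyers shifts demand to qd = 277 − 3(p + 4) = 265 - 3p.
265 - 3p = -3 + 7p gives seller price ps = 26.8; buyers pay pb = 26.8 + 4 = 30.8.
New quantity: q = 277 − 3(30.8) = 184.6.
Revenue = 4 × 184.6 = 738.4.

Tax revenue = 738.4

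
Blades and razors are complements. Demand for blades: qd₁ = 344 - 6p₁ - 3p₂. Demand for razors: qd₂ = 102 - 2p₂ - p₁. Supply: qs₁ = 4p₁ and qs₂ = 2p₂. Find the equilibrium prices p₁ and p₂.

p₁ = 1070/37, p₂ = 676/37

Market 1: 344 - 6p₁ - 3p₂ = 4p₁ → 10p₁ + 3p₂ = 344.
Market 2: 4p₂ + p₁ = 102.
Eliminating p₂: 4×(1) − 3×(2) gives 37p₁ = 1070, so p₁ = 1070/37.
Back-substitute into (2): p₂ = (102 − 1×1070/37) / 4 = 676/37.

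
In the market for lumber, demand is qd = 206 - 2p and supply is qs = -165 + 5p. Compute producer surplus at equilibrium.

Equilibrium: 206 - 2p = -165 + 5p gives p* = 53, q* = 100.
Supply starts at p = 33 (where qs = 0).
PS = ½(53 − 33)(100) = 1000.

Producer surplus = 1000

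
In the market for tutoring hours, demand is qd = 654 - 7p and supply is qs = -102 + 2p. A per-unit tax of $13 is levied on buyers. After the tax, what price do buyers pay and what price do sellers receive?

Buyers pay 782/9, sellers receive 665/9

Pre-tax equilibrium: p* = 84, q* = 66.
Tax on buyers shifts demand to qd = 654 − 7(p + 13) = 563 - 7p.
563 - 7p = -102 + 2p gives seller price ps = 665/9; buyers pay pb = 665/9 + 13 = 782/9.
New quantity: q = 654 − 7(782/9) = 412/9.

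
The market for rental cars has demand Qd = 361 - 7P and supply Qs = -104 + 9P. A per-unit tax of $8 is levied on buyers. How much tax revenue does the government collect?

Pre-tax equilibrium: P* = 29.0625, Q* = 157.5625.
Tax on buyers shifts demand to Qd = 361 − 7(P + 8) = 305 - 7P.
305 - 7P = -104 + 9P gives seller price Ps = 25.5625; buyers pay Pb = 25.5625 + 8 = 33.5625.
New quantity: Q = 361 − 7(33.5625) = 126.0625.
Revenue = 8 × 126.0625 = 1008.5.

Tax revenue = 1008.5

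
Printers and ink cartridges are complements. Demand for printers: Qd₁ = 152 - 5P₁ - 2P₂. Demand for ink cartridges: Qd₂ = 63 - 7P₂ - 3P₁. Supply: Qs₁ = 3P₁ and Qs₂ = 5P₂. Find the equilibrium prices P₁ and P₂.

P₁ = 283/15, P₂ = 8/15

Market 1: 152 - 5P₁ - 2P₂ = 3P₁ → 8P₁ + 2P₂ = 152.
Market 2: 12P₂ + 3P₁ = 63.
Eliminating P₂: 12×(1) − 2×(2) gives 90P₁ = 1698, so P₁ = 283/15.
Back-substitute into (2): P₂ = (63 − 3×283/15) / 12 = 8/15.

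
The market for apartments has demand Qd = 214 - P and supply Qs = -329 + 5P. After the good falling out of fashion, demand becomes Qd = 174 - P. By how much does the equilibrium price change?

ΔP = -20/3

Original equilibrium: P* = 90.5, Q* = 123.5.
New equilibrium: 174 - P = -329 + 5P, so 503 = 6P and P' = 503/6; Q' = 174 − 1(503/6) = 541/6.
Change in price: 503/6 − 90.5 = -20/3.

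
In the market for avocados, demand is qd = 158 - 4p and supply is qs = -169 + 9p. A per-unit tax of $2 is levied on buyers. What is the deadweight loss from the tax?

Deadweight loss = 72/13

Pre-tax equilibrium: p* = 327/13, q* = 746/13.
Tax on buyers shifts demand to qd = 158 − 4(p + 2) = 150 - 4p.
150 - 4p = -169 + 9p gives seller price ps = 319/13; buyers pay pb = 319/13 + 2 = 345/13.
New quantity: q = 158 − 4(345/13) = 674/13.
DWL = ½ × 2 × (746/13 − 674/13) = 72/13.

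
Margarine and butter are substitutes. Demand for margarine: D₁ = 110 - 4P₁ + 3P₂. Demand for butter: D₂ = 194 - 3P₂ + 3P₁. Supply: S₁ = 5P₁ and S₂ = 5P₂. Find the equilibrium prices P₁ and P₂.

Market 1: 110 - 4P₁ + 3P₂ = 5P₁ → 9P₁ - 3P₂ = 110.
Market 2: 8P₂ - 3P₁ = 194.
Eliminating P₂: 8×(1) + 3×(2) gives 63P₁ = 1462, so P₁ = 1462/63.
Back-substitute into (2): P₂ = (194 + 3×1462/63) / 8 = 692/21.

P₁ = 1462/63, P₂ = 692/21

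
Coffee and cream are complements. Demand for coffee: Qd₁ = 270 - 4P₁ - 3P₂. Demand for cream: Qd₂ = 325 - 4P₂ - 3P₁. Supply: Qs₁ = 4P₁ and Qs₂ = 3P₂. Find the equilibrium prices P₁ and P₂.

P₁ = 915/47, P₂ = 1790/47

Market 1: 270 - 4P₁ - 3P₂ = 4P₁ → 8P₁ + 3P₂ = 270.
Market 2: 7P₂ + 3P₁ = 325.
Eliminating P₂: 7×(1) − 3×(2) gives 47P₁ = 915, so P₁ = 915/47.
Back-substitute into (2): P₂ = (325 − 3×915/47) / 7 = 1790/47.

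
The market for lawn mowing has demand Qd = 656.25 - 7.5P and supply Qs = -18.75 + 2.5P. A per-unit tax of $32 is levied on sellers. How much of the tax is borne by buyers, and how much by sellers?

Buyers bear $8, sellers bear $24

Pre-tax equilibrium: P* = 67.5, Q* = 150.
Tax on sellers shifts supply to Qs = -18.75 + 2.5(P − 32) = -98.75 + 2.5P.
656.25 - 7.5P = -98.75 + 2.5P gives buyer price Pb = 75.5; sellers receive Ps = 75.5 − 32 = 43.5.
New quantity: Q = 656.25 − 7.5(75.5) = 90.
Buyer burden = 75.5 − 67.5 = 8; seller burden = 67.5 − 43.5 = 24.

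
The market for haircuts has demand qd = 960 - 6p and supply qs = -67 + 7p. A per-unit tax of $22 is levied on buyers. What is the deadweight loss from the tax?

Pre-tax equilibrium: p* = 79, q* = 486.
Tax on buyers shifts demand to qd = 960 − 6(p + 22) = 828 - 6p.
828 - 6p = -67 + 7p gives seller price ps = 895/13; buyers pay pb = 895/13 + 22 = 1181/13.
New quantity: q = 960 − 6(1181/13) = 5394/13.
DWL = ½ × 22 × (486 − 5394/13) = 10164/13.

Deadweight loss = 10164/13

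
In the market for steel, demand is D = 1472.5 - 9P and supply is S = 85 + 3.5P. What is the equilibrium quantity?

Q* = 473.5

Set D = S: 1472.5 - 9P = 85 + 3.5P.
1387.5 = 12.5P, so P* = 111.
Q* = 1472.5 − 9(111) = 473.5.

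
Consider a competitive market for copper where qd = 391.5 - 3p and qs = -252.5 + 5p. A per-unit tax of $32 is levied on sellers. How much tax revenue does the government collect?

Pre-tax equilibrium: p* = 80.5, q* = 150.
Tax on sellers shifts supply to qs = -252.5 + 5(p − 32) = -412.5 + 5p.
391.5 - 3p = -412.5 + 5p gives buyer price pb = 100.5; sellers receive ps = 100.5 − 32 = 68.5.
New quantity: q = 391.5 − 3(100.5) = 90.
Revenue = 32 × 90 = 2880.

Tax revenue = 2880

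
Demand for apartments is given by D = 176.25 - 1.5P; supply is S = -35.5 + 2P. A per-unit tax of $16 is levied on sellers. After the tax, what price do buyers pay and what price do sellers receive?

Pre-tax equilibrium: P* = 60.5, Q* = 85.5.
Tax on sellers shifts supply to S = -35.5 + 2(P − 16) = -67.5 + 2P.
176.25 - 1.5P = -67.5 + 2P gives buyer price Pb = 975/14; sellers receive Ps = 975/14 − 16 = 751/14.
New quantity: Q = 176.25 − 1.5(975/14) = 1005/14.

Buyers pay 975/14, sellers receive 751/14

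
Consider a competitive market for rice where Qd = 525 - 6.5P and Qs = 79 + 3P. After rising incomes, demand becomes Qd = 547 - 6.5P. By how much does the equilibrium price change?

Original equilibrium: P* = 892/19, Q* = 4177/19.
New equilibrium: 547 - 6.5P = 79 + 3P, so 468 = 9.5P and P' = 936/19; Q' = 547 − 6.5(936/19) = 4309/19.
Change in price: 936/19 − 892/19 = 44/19.

ΔP = 44/19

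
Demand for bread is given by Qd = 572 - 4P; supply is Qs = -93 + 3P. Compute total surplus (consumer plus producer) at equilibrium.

Equilibrium: 572 - 4P = -93 + 3P gives P* = 95, Q* = 192.
Demand choke price: P = 143; supply starts at P = 31.
CS = ½(143 − 95)(192) = 4608; PS = ½(95 − 31)(192) = 6144.

Total surplus = 10752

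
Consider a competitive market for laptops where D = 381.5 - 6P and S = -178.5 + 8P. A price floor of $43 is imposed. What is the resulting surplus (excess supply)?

Surplus = 42

Equilibrium price would be P* = 40, so the floor at 43 binds.
At P = 43: D = 123.5, S = 165.5.
Surplus = 165.5 − 123.5 = 42.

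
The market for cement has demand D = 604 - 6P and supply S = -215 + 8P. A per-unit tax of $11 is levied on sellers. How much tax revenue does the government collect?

Tax revenue = 16577/7

Pre-tax equilibrium: P* = 58.5, Q* = 253.
Tax on sellers shifts supply to S = -215 + 8(P − 11) = -303 + 8P.
604 - 6P = -303 + 8P gives buyer price Pb = 907/14; sellers receive Ps = 907/14 − 11 = 753/14.
New quantity: Q = 604 − 6(907/14) = 1507/7.
Revenue = 11 × 1507/7 = 16577/7.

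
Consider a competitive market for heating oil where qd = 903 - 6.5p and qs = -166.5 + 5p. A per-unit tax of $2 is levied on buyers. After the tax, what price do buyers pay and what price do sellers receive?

Pre-tax equilibrium: p* = 93, q* = 298.5.
Tax on buyers shifts demand to qd = 903 − 6.5(p + 2) = 890 - 6.5p.
890 - 6.5p = -166.5 + 5p gives seller price ps = 2113/23; buyers pay pb = 2113/23 + 2 = 2159/23.
New quantity: q = 903 − 6.5(2159/23) = 13471/46.

Buyers pay 2159/23, sellers receive 2113/23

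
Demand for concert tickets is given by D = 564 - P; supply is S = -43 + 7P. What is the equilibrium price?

Set D = S: 564 - P = -43 + 7P.
607 = 8P, so P* = 75.875.
Q* = 564 − 1(75.875) = 488.125.

P* = 75.875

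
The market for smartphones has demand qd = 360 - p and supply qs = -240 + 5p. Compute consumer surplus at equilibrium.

Consumer surplus = 33800

Equilibrium: 360 - p = -240 + 5p gives p* = 100, q* = 260.
Demand choke price (qd = 0): p = 360.
CS = ½(360 − 100)(260) = 33800.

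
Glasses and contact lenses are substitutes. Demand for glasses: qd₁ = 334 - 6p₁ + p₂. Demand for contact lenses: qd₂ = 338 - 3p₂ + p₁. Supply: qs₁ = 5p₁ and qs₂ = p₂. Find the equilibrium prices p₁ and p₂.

p₁ = 1674/43, p₂ = 4052/43

Market 1: 334 - 6p₁ + p₂ = 5p₁ → 11p₁ - p₂ = 334.
Market 2: 4p₂ - p₁ = 338.
Eliminating p₂: 4×(1) + 1×(2) gives 43p₁ = 1674, so p₁ = 1674/43.
Back-substitute into (2): p₂ = (338 + 1×1674/43) / 4 = 4052/43.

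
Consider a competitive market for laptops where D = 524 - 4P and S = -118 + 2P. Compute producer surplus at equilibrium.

Equilibrium: 524 - 4P = -118 + 2P gives P* = 107, Q* = 96.
Supply starts at P = 59 (where S = 0).
PS = ½(107 − 59)(96) = 2304.

Producer surplus = 2304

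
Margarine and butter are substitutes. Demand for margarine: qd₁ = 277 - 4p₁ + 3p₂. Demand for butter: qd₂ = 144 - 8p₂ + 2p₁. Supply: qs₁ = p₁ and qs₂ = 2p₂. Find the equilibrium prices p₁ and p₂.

Market 1: 277 - 4p₁ + 3p₂ = p₁ → 5p₁ - 3p₂ = 277.
Market 2: 10p₂ - 2p₁ = 144.
Eliminating p₂: 10×(1) + 3×(2) gives 44p₁ = 3202, so p₁ = 1601/22.
Back-substitute into (2): p₂ = (144 + 2×1601/22) / 10 = 637/22.

p₁ = 1601/22, p₂ = 637/22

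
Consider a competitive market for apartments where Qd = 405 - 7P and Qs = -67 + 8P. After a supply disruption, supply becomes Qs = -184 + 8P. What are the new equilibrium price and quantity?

P' = 589/15, Q' = 1952/15

Original equilibrium: P* = 472/15, Q* = 2771/15.
New equilibrium: 405 - 7P = -184 + 8P, so 589 = 15P and P' = 589/15; Q' = 405 − 7(589/15) = 1952/15.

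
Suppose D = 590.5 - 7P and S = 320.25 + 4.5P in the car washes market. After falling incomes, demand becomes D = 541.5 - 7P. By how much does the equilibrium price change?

ΔP = -98/23

Original equilibrium: P* = 23.5, Q* = 426.
New equilibrium: 541.5 - 7P = 320.25 + 4.5P, so 221.25 = 11.5P and P' = 885/46; Q' = 541.5 − 7(885/46) = 9357/23.
Change in price: 885/46 − 23.5 = -98/23.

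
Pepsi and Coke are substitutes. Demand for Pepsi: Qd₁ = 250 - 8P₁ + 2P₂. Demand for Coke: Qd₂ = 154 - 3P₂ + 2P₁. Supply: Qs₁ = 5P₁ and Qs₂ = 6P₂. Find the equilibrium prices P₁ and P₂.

Market 1: 250 - 8P₁ + 2P₂ = 5P₁ → 13P₁ - 2P₂ = 250.
Market 2: 9P₂ - 2P₁ = 154.
Eliminating P₂: 9×(1) + 2×(2) gives 113P₁ = 2558, so P₁ = 2558/113.
Back-substitute into (2): P₂ = (154 + 2×2558/113) / 9 = 2502/113.

P₁ = 2558/113, P₂ = 2502/113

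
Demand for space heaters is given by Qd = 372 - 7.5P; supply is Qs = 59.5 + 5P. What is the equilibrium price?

Set Qd = Qs: 372 - 7.5P = 59.5 + 5P.
312.5 = 12.5P, so P* = 25.
Q* = 372 − 7.5(25) = 184.5.

P* = 25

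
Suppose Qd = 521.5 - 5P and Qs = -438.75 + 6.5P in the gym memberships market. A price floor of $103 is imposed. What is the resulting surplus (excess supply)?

Surplus = 224.25

Equilibrium price would be P* = 83.5, so the floor at 103 binds.
At P = 103: Qd = 6.5, Qs = 230.75.
Surplus = 230.75 − 6.5 = 224.25.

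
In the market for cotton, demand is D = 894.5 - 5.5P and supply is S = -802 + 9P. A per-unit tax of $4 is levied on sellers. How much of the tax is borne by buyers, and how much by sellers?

Pre-tax equilibrium: P* = 117, Q* = 251.
Tax on sellers shifts supply to S = -802 + 9(P − 4) = -838 + 9P.
894.5 - 5.5P = -838 + 9P gives buyer price Pb = 3465/29; sellers receive Ps = 3465/29 − 4 = 3349/29.
New quantity: Q = 894.5 − 5.5(3465/29) = 6883/29.
Buyer burden = 3465/29 − 117 = 72/29; seller burden = 117 − 3349/29 = 44/29.

Buyers bear 72/29, sellers bear 44/29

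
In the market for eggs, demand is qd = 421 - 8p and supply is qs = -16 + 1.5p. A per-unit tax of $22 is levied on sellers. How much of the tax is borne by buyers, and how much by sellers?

Pre-tax equilibrium: p* = 46, q* = 53.
Tax on sellers shifts supply to qs = -16 + 1.5(p − 22) = -49 + 1.5p.
421 - 8p = -49 + 1.5p gives buyer price pb = 940/19; sellers receive ps = 940/19 − 22 = 522/19.
New quantity: q = 421 − 8(940/19) = 479/19.
Buyer burden = 940/19 − 46 = 66/19; seller burden = 46 − 522/19 = 352/19.

Buyers bear 66/19, sellers bear 352/19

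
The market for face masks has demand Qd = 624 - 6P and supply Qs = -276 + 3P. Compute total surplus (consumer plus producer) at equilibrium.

Equilibrium: 624 - 6P = -276 + 3P gives P* = 100, Q* = 24.
Demand choke price: P = 104; supply starts at P = 92.
CS = ½(104 − 100)(24) = 48; PS = ½(100 − 92)(24) = 96.

Total surplus = 144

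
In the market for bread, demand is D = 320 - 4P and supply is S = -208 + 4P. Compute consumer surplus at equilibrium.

Consumer surplus = 392

Equilibrium: 320 - 4P = -208 + 4P gives P* = 66, Q* = 56.
Demand choke price (D = 0): P = 80.
CS = ½(80 − 66)(56) = 392.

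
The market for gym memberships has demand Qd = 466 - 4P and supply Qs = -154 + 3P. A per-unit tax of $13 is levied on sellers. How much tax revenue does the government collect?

Pre-tax equilibrium: P* = 620/7, Q* = 782/7.
Tax on sellers shifts supply to Qs = -154 + 3(P − 13) = -193 + 3P.
466 - 4P = -193 + 3P gives buyer price Pb = 659/7; sellers receive Ps = 659/7 − 13 = 568/7.
New quantity: Q = 466 − 4(659/7) = 626/7.
Revenue = 13 × 626/7 = 8138/7.

Tax revenue = 8138/7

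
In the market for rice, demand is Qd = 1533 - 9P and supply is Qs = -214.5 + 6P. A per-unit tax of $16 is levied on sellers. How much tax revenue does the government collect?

Pre-tax equilibrium: P* = 116.5, Q* = 484.5.
Tax on sellers shifts supply to Qs = -214.5 + 6(P − 16) = -310.5 + 6P.
1533 - 9P = -310.5 + 6P gives buyer price Pb = 122.9; sellers receive Ps = 122.9 − 16 = 106.9.
New quantity: Q = 1533 − 9(122.9) = 426.9.
Revenue = 16 × 426.9 = 6830.4.

Tax revenue = 6830.4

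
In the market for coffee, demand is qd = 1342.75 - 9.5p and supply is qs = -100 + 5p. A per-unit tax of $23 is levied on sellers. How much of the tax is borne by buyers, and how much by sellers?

Pre-tax equilibrium: p* = 99.5, q* = 397.5.
Tax on sellers shifts supply to qs = -100 + 5(p − 23) = -215 + 5p.
1342.75 - 9.5p = -215 + 5p gives buyer price pb = 6231/58; sellers receive ps = 6231/58 − 23 = 4897/58.
New quantity: q = 1342.75 − 9.5(6231/58) = 18685/58.
Buyer burden = 6231/58 − 99.5 = 230/29; seller burden = 99.5 − 4897/58 = 437/29.

Buyers bear 230/29, sellers bear 437/29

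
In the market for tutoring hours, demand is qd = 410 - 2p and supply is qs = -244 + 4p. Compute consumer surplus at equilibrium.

Equilibrium: 410 - 2p = -244 + 4p gives p* = 109, q* = 192.
Demand choke price (qd = 0): p = 205.
CS = ½(205 − 109)(192) = 9216.

Consumer surplus = 9216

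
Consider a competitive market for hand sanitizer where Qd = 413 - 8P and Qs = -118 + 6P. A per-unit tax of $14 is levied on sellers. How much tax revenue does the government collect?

Tax revenue = 862

Pre-tax equilibrium: P* = 531/14, Q* = 767/7.
Tax on sellers shifts supply to Qs = -118 + 6(P − 14) = -202 + 6P.
413 - 8P = -202 + 6P gives buyer price Pb = 615/14; sellers receive Ps = 615/14 − 14 = 419/14.
New quantity: Q = 413 − 8(615/14) = 431/7.
Revenue = 14 × 431/7 = 862.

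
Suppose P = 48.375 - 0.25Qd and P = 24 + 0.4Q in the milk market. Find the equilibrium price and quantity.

Set the two price expressions equal: 48.375 - 0.25Q = 24 + 0.4Q.
24.375 = 0.65Q, so Q* = 37.5.
P* = 48.375 − (0.25)(37.5) = 39.

P* = 39, Q* = 37.5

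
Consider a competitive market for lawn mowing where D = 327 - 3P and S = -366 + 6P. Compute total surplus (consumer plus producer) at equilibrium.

Equilibrium: 327 - 3P = -366 + 6P gives P* = 77, Q* = 96.
Demand choke price: P = 109; supply starts at P = 61.
CS = ½(109 − 77)(96) = 1536; PS = ½(77 − 61)(96) = 768.

Total surplus = 2304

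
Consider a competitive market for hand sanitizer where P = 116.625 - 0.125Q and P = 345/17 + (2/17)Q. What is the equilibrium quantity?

Q* = 397

Set the two price expressions equal: 116.625 - 0.125Q = 345/17 + (2/17)Q.
13101/136 = (33/136)Q, so Q* = 397.
P* = 116.625 − (0.125)(397) = 67.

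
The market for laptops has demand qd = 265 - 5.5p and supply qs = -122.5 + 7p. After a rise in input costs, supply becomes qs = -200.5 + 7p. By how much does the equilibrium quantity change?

Δq = -34.32

Original equilibrium: p* = 31, q* = 94.5.
New equilibrium: 265 - 5.5p = -200.5 + 7p, so 465.5 = 12.5p and p' = 37.24; q' = 265 − 5.5(37.24) = 60.18.
Change in quantity: 60.18 − 94.5 = -34.32.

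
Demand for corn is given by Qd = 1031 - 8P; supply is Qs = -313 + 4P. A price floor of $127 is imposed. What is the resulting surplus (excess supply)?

Surplus = 180

Equilibrium price would be P* = 112, so the floor at 127 binds.
At P = 127: Qd = 15, Qs = 195.
Surplus = 195 − 15 = 180.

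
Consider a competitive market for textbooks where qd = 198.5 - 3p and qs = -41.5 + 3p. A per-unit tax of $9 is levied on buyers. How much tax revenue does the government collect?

Tax revenue = 585

Pre-tax equilibrium: p* = 40, q* = 78.5.
Tax on buyers shifts demand to qd = 198.5 − 3(p + 9) = 171.5 - 3p.
171.5 - 3p = -41.5 + 3p gives seller price ps = 35.5; buyers pay pb = 35.5 + 9 = 44.5.
New quantity: q = 198.5 − 3(44.5) = 65.
Revenue = 9 × 65 = 585.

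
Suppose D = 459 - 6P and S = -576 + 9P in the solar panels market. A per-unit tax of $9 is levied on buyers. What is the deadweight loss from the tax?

Pre-tax equilibrium: P* = 69, Q* = 45.
Tax on buyers shifts demand to D = 459 − 6(P + 9) = 405 - 6P.
405 - 6P = -576 + 9P gives seller price Ps = 65.4; buyers pay Pb = 65.4 + 9 = 74.4.
New quantity: Q = 459 − 6(74.4) = 12.6.
DWL = ½ × 9 × (45 − 12.6) = 145.8.

Deadweight loss = 145.8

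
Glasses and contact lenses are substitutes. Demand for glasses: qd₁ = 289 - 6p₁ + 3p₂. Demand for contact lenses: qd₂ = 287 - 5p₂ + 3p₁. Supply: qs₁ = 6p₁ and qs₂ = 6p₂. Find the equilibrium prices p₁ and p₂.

Market 1: 289 - 6p₁ + 3p₂ = 6p₁ → 12p₁ - 3p₂ = 289.
Market 2: 11p₂ - 3p₁ = 287.
Eliminating p₂: 11×(1) + 3×(2) gives 123p₁ = 4040, so p₁ = 4040/123.
Back-substitute into (2): p₂ = (287 + 3×4040/123) / 11 = 1437/41.

p₁ = 4040/123, p₂ = 1437/41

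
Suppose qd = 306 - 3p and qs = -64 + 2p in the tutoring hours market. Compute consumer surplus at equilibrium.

Consumer surplus = 1176

Equilibrium: 306 - 3p = -64 + 2p gives p* = 74, q* = 84.
Demand choke price (qd = 0): p = 102.
CS = ½(102 − 74)(84) = 1176.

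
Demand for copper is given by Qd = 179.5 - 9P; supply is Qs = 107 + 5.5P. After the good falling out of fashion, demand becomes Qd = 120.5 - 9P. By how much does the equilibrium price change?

Original equilibrium: P* = 5, Q* = 134.5.
New equilibrium: 120.5 - 9P = 107 + 5.5P, so 13.5 = 14.5P and P' = 27/29; Q' = 120.5 − 9(27/29) = 6503/58.
Change in price: 27/29 − 5 = -118/29.

ΔP = -118/29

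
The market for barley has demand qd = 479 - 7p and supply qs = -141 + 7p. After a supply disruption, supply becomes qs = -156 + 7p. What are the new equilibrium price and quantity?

p' = 635/14, q' = 161.5

Original equilibrium: p* = 310/7, q* = 169.
New equilibrium: 479 - 7p = -156 + 7p, so 635 = 14p and p' = 635/14; q' = 479 − 7(635/14) = 161.5.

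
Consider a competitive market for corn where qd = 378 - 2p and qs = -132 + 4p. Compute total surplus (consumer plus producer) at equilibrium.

Equilibrium: 378 - 2p = -132 + 4p gives p* = 85, q* = 208.
Demand choke price: p = 189; supply starts at p = 33.
CS = ½(189 − 85)(208) = 10816; PS = ½(85 − 33)(208) = 5408.

Total surplus = 16224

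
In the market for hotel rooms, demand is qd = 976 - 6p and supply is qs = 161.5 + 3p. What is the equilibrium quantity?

q* = 433

Set qd = qs: 976 - 6p = 161.5 + 3p.
814.5 = 9p, so p* = 90.5.
q* = 976 − 6(90.5) = 433.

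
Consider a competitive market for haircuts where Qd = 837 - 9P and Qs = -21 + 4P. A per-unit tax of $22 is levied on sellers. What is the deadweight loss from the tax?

Deadweight loss = 8712/13

Pre-tax equilibrium: P* = 66, Q* = 243.
Tax on sellers shifts supply to Qs = -21 + 4(P − 22) = -109 + 4P.
837 - 9P = -109 + 4P gives buyer price Pb = 946/13; sellers receive Ps = 946/13 − 22 = 660/13.
New quantity: Q = 837 − 9(946/13) = 2367/13.
DWL = ½ × 22 × (243 − 2367/13) = 8712/13.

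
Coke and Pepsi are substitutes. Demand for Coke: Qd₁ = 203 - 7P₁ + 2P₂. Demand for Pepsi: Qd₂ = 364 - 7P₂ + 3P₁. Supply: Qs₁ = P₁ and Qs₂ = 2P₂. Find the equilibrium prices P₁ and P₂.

P₁ = 2555/66, P₂ = 3521/66

Market 1: 203 - 7P₁ + 2P₂ = P₁ → 8P₁ - 2P₂ = 203.
Market 2: 9P₂ - 3P₁ = 364.
Eliminating P₂: 9×(1) + 2×(2) gives 66P₁ = 2555, so P₁ = 2555/66.
Back-substitute into (2): P₂ = (364 + 3×2555/66) / 9 = 3521/66.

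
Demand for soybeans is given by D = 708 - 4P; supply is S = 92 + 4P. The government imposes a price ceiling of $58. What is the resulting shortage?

Shortage = 152

Equilibrium price would be P* = 77, so the ceiling at 58 binds.
At P = 58: D = 708 − 4(58) = 476, S = 92 + 4(58) = 324.
Shortage = 476 − 324 = 152.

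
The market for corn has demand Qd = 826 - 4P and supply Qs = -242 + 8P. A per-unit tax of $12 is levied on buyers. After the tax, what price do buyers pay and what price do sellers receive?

Buyers pay $97, sellers receive $85

Pre-tax equilibrium: P* = 89, Q* = 470.
Tax on buyers shifts demand to Qd = 826 − 4(P + 12) = 778 - 4P.
778 - 4P = -242 + 8P gives seller price Ps = 85; buyers pay Pb = 85 + 12 = 97.
New quantity: Q = 826 − 4(97) = 438.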